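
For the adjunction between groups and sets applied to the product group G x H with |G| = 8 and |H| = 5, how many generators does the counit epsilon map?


The counit epsilon_K: F(U(K)) -> K of the Free-Forgetful adjunction
maps |K| generators of F(U(K)) into K. For K = G x H (the product group),
|G x H| = |G| * |H|.
Total generators mapped = 8 * 5 = 40.

40


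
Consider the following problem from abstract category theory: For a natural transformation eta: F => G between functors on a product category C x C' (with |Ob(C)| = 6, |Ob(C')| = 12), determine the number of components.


A natural transformation eta: F => G assigns one component morphism per
object of the domain category.
The domain is the product category C x C', so
|Ob(C x C')| = |Ob(C)| * |Ob(C')| = 6 * 12 = 72.
Therefore eta has 72 component morphisms.

72


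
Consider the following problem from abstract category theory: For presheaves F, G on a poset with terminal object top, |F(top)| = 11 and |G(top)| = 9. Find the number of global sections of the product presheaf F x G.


Global sections of a presheaf on a poset with terminal top satisfy
Gamma(H) ~ H(top). Presheaves admit pointwise products, so
(F x G)(top) = F(top) x G(top) (Cartesian product).
|Gamma(F x G)| = |F(top)| * |G(top)| = 11 * 9 = 99.

99


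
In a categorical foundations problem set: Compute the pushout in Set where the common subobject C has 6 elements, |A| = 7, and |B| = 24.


The pushout A +_C B identifies the images of C in A and B.
|A +_C B| = |A| + |B| - |C| (for injections).
= 7 + 24 - 6 = 25

25


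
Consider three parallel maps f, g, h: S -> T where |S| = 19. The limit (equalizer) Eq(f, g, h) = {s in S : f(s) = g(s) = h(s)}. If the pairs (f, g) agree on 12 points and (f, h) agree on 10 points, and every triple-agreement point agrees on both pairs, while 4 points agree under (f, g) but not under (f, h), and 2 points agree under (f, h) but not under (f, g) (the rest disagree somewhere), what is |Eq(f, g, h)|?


Eq(f, g, h) is the triple-agreement set: points in S where all three
maps take the same value. Using inclusion-exclusion on the pairwise data:
Pair (f, g) agrees on 12 points; pair (f, h) on 10 points.
Points agreeing under (f, g) but not (f, h) = 4; under (f, h) but not (f, g) = 2.
Triple-agreement = agreement-in-(f, g) minus points that agree under (f, g) but not (f, h):
|Eq(f, g, h)| = 12 - 4 = 8
(cross-check via (f, h): 10 - 2 = 8.)

8


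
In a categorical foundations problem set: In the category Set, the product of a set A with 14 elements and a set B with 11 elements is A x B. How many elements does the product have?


In Set, the product A x B is the Cartesian product.
By the universal property, |A x B| = |A| * |B|.
|A x B| = 14 * 11 = 154

154


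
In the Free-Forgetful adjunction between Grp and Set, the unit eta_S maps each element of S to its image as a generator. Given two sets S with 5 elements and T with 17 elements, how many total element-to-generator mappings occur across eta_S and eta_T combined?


The unit eta_X: X -> U(F(X)) of the Free-Forgetful adjunction
maps each element of X to a generator of F(X). For X = S + T (disjoint
union in Set), |S + T| = |S| + |T|.
Total mappings = 5 + 17 = 22.

22


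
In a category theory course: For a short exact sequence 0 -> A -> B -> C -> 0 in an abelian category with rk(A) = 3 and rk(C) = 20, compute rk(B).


For a short exact sequence 0 -> A -> B -> C -> 0,
rank is additive: rank(B) = rank(A) + rank(C).
rank(B) = 3 + 20 = 23

23


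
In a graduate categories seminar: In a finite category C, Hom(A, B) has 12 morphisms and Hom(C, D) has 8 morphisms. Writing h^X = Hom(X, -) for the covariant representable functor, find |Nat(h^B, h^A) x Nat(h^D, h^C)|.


By the Yoneda lemma, Nat(h^B, h^A) is isomorphic to Hom(A, B),
so |Nat(h^B, h^A)| = |Hom(A, B)| and |Nat(h^D, h^C)| = |Hom(C, D)|.
|Hom(A, B)| = 12, |Hom(C, D)| = 8.
|Nat(h^B, h^A) x Nat(h^D, h^C)| = 12 * 8 = 96

96


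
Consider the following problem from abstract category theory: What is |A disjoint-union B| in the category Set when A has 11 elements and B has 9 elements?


In Set, the coproduct A + B is the disjoint union.
|A + B| = |A| + |B| = 11 + 9 = 20

20


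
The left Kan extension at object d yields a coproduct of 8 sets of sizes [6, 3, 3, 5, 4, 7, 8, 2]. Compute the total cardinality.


Pointwise, the left Kan extension (Lan_F H)(d) is the colimit, indexed
by the comma category (F downarrow d), of H composed with the
projection (F downarrow d) -> C. Here that colimit is given
as a coproduct (disjoint union) of sets, so its cardinality is the
sum of the sizes of the summands.
Coproduct of sets with sizes: 6 + 3 + 3 + 5 + 4 + 7 + 8 + 2
= 38

38


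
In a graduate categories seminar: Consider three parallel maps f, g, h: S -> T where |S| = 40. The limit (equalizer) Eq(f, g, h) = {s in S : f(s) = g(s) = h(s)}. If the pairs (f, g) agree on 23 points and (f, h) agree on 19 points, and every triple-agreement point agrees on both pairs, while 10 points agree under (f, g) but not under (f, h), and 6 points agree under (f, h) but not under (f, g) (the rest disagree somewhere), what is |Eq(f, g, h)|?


Eq(f, g, h) is the triple-agreement set: points in S where all three
maps take the same value. Using inclusion-exclusion on the pairwise data:
Pair (f, g) agrees on 23 points; pair (f, h) on 19 points.
Points agreeing under (f, g) but not (f, h) = 10; under (f, h) but not (f, g) = 6.
Triple-agreement = agreement-in-(f, g) minus points that agree under (f, g) but not (f, h):
|Eq(f, g, h)| = 23 - 10 = 13
(cross-check via (f, h): 19 - 6 = 13.)

13


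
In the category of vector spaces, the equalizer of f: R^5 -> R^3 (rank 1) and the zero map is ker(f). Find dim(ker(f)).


The equalizer of f and the zero map is ker(f).
By the rank-nullity theorem: dim(ker(f)) = dim(domain) - rank(f).
dim(ker(f)) = 5 - 1 = 4

4


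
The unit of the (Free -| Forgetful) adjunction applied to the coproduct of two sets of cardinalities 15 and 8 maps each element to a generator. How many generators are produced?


The unit eta_X: X -> U(F(X)) of the Free-Forgetful adjunction
maps each element of X to a generator of F(X). For X = S + T (disjoint
union in Set), |S + T| = |S| + |T|.
Total mappings = 15 + 8 = 23.

23


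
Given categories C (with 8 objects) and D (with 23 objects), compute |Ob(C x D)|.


The product category C x D has objects that are pairs (c, d).
Number of pairs = |Ob(C)| * |Ob(D)| = 8 * 23 = 184

184


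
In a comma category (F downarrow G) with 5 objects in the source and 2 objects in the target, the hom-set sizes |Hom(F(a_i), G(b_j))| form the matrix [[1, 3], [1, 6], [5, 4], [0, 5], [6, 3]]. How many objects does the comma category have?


Objects of (F downarrow G) are triples (a, b, h: F(a)->G(b)).
The count equals the sum of all entries in the hom-matrix.
sum(row 0) = 4
sum(row 1) = 7
sum(row 2) = 9
sum(row 3) = 5
sum(row 4) = 9
Grand total = 34

34


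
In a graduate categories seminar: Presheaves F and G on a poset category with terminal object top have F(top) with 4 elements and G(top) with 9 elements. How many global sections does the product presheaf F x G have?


Global sections of a presheaf on a poset with terminal top satisfy
Gamma(H) ~ H(top). Presheaves admit pointwise products, so
(F x G)(top) = F(top) x G(top) (Cartesian product).
|Gamma(F x G)| = |F(top)| * |G(top)| = 4 * 9 = 36.

36


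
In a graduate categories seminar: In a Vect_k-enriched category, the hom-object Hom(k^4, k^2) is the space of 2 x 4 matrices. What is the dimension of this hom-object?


In Vect-enriched categories, Hom(k^n, k^m) is the space of m x n matrices.
dim(Hom(k^4, k^2)) = 2 * 4 = 8

8


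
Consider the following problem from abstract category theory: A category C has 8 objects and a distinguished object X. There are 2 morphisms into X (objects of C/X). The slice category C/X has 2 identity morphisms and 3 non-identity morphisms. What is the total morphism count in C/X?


In the slice category C/X, objects are morphisms to X.
Identity morphisms: 2 (one per object of C/X).
Non-identity morphisms: 3.
Total = 2 + 3 = 5

5


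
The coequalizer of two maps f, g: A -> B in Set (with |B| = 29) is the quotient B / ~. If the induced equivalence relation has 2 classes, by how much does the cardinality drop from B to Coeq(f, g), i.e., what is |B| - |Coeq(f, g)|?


The coequalizer Coeq(f, g) = B / ~ has one element per equivalence class.
|B| = 29, |Coeq(f, g)| = 2.
|B| - |Coeq(f, g)| = 29 - 2 = 27.

27


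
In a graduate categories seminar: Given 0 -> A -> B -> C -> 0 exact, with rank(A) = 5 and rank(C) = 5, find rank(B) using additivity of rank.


For a short exact sequence 0 -> A -> B -> C -> 0,
rank is additive: rank(B) = rank(A) + rank(C).
rank(B) = 5 + 5 = 10

10


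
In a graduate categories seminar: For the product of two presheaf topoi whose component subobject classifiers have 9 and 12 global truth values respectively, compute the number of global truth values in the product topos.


In a product of presheaf topoi E_1 x E_2, the subobject classifier
is Omega = Omega_1 x Omega_2 (componentwise), so
|Omega(top)| = |Omega_1(top_1)| * |Omega_2(top_2)|.
= 9 * 12 = 108.

108


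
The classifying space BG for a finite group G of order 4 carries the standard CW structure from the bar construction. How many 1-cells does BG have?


In the bar-construction CW model of BG, the n-cells are indexed by
n-tuples [g_1|...|g_n] of non-identity elements of G (degenerate
simplices with some g_i = e do not contribute cells), so there are
(|G| - 1)^n n-cells.
For dim = 1 with |G| = 4:
cells = (4 - 1)^1 = 3^1 = 3

3


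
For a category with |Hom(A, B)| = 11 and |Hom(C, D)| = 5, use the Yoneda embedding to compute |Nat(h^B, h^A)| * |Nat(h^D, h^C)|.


By the Yoneda lemma, Nat(h^B, h^A) is isomorphic to Hom(A, B),
so |Nat(h^B, h^A)| = |Hom(A, B)| and |Nat(h^D, h^C)| = |Hom(C, D)|.
|Hom(A, B)| = 11, |Hom(C, D)| = 5.
|Nat(h^B, h^A) x Nat(h^D, h^C)| = 11 * 5 = 55

55


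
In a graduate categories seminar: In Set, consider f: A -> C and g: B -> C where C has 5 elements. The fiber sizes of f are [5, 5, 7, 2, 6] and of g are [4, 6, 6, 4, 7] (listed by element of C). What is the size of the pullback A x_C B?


The pullback A x_C B consists of pairs (a, b) with f(a) = g(b).
For each element c in C, the fiber product has |f^-1(c)| * |g^-1(c)| elements.
Summing over C: 5 * 4 + 5 * 6 + 7 * 6 + 2 * 4 + 6 * 7
= 20 + 30 + 42 + 8 + 42 = 142

142


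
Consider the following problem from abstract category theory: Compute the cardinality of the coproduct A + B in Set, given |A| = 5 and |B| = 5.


In Set, the coproduct A + B is the disjoint union.
|A + B| = |A| + |B| = 5 + 5 = 10

10


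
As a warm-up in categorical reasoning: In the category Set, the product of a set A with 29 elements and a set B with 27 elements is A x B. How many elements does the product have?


In Set, the product A x B is the Cartesian product.
By the universal property, |A x B| = |A| * |B|.
|A x B| = 29 * 27 = 783

783


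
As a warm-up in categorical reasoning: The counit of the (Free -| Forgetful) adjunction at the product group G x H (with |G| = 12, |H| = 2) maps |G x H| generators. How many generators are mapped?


The counit epsilon_K: F(U(K)) -> K of the Free-Forgetful adjunction
maps |K| generators of F(U(K)) into K. For K = G x H (the product group),
|G x H| = |G| * |H|.
Total generators mapped = 12 * 2 = 24.

24


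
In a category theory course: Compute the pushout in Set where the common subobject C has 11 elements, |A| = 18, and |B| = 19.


The pushout A +_C B identifies the images of C in A and B.
|A +_C B| = |A| + |B| - |C| (for injections).
= 18 + 19 - 11 = 26

26


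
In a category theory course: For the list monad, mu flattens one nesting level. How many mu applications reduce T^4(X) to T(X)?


Each application of mu: T^2 -> T removes one layer of nesting.
Starting at depth 4 (i.e., T^4(X)), we need to reach T(X).
Number of mu applications = 4 - 1 = 3

3


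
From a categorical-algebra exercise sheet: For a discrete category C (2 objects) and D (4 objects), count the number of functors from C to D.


A functor from a discrete category C to D is determined by
where each object maps. Each of the 2 objects of C can map
to any of the 4 objects of D independently.
Number of functors = 4^2 = 16

16


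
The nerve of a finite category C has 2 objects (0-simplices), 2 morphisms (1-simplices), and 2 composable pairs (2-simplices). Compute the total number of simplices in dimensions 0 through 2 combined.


The 2-skeleton of the nerve N(C) consists of simplices in dimensions 0, 1, 2:
  |N(C)_0| = 2 (objects)
  |N(C)_1| = 2 (morphisms)
  |N(C)_2| = 2 (composable pairs)
Total = 2 + 2 + 2 = 6

6


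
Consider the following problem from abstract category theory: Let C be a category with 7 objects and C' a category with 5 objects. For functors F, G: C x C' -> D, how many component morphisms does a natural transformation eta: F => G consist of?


A natural transformation eta: F => G assigns one component morphism per
object of the domain category.
The domain is the product category C x C', so
|Ob(C x C')| = |Ob(C)| * |Ob(C')| = 7 * 5 = 35.
Therefore eta has 35 component morphisms.

35


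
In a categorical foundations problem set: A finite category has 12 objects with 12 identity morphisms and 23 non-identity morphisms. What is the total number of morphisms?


Each object has an identity morphism, giving 12 identities.
Adding the 23 non-identity morphisms:
Total = 12 + 23 = 35

35


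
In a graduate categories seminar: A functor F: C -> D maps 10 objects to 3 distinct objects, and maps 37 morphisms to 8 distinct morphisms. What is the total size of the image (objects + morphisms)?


The image of F consists of distinct objects and distinct morphisms.
|Im(F)| on objects = 3
|Im(F)| on morphisms = 8
Total image cardinality = 3 + 8 = 11

11


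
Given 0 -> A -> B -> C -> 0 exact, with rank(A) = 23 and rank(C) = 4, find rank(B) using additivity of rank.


For a short exact sequence 0 -> A -> B -> C -> 0,
rank is additive: rank(B) = rank(A) + rank(C).
rank(B) = 23 + 4 = 27

27


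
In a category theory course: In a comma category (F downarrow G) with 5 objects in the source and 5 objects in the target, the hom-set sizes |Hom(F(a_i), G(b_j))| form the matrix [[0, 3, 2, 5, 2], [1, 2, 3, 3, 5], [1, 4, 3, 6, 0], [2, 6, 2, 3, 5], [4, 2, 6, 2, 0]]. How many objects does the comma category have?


Objects of (F downarrow G) are triples (a, b, h: F(a)->G(b)).
The count equals the sum of all entries in the hom-matrix.
sum(row 0) = 12
sum(row 1) = 14
sum(row 2) = 14
sum(row 3) = 18
sum(row 4) = 14
Grand total = 72

72


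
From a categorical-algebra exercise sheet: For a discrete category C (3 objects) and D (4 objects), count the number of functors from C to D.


A functor from a discrete category C to D is determined by
where each object maps. Each of the 3 objects of C can map
to any of the 4 objects of D independently.
Number of functors = 4^3 = 64

64


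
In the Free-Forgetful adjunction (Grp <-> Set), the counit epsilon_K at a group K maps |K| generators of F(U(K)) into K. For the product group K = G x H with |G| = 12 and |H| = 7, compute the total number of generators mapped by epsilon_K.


The counit epsilon_K: F(U(K)) -> K of the Free-Forgetful adjunction
maps |K| generators of F(U(K)) into K. For K = G x H (the product group),
|G x H| = |G| * |H|.
Total generators mapped = 12 * 7 = 84.

84


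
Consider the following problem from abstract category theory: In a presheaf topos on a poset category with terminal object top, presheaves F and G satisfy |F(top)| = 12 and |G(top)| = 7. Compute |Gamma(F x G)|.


Global sections of a presheaf on a poset with terminal top satisfy
Gamma(H) ~ H(top). Presheaves admit pointwise products, so
(F x G)(top) = F(top) x G(top) (Cartesian product).
|Gamma(F x G)| = |F(top)| * |G(top)| = 12 * 7 = 84.

84


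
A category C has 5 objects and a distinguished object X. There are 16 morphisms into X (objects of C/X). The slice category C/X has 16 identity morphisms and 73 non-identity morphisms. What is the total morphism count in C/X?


In the slice category C/X, objects are morphisms to X.
Identity morphisms: 16 (one per object of C/X).
Non-identity morphisms: 73.
Total = 16 + 73 = 89

89


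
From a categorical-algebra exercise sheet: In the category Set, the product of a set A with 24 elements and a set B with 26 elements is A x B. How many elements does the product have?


In Set, the product A x B is the Cartesian product.
By the universal property, |A x B| = |A| * |B|.
|A x B| = 24 * 26 = 624

624


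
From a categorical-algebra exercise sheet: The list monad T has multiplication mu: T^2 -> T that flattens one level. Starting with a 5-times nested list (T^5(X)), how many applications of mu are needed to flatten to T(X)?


Each application of mu: T^2 -> T removes one layer of nesting.
Starting at depth 5 (i.e., T^5(X)), we need to reach T(X).
Number of mu applications = 5 - 1 = 4

4


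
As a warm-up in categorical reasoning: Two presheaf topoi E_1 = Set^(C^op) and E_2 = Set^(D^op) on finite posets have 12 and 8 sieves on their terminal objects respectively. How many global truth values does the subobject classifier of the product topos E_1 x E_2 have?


In a product of presheaf topoi E_1 x E_2, the subobject classifier
is Omega = Omega_1 x Omega_2 (componentwise), so
|Omega(top)| = |Omega_1(top_1)| * |Omega_2(top_2)|.
= 12 * 8 = 96.

96


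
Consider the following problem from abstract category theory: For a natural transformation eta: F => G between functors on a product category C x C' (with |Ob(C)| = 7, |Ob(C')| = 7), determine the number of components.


A natural transformation eta: F => G assigns one component morphism per
object of the domain category.
The domain is the product category C x C', so
|Ob(C x C')| = |Ob(C)| * |Ob(C')| = 7 * 7 = 49.
Therefore eta has 49 component morphisms.

49


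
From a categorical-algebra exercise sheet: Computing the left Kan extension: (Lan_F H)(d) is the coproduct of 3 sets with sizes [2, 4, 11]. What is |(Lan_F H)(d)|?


Pointwise, the left Kan extension (Lan_F H)(d) is the colimit, indexed
by the comma category (F downarrow d), of H composed with the
projection (F downarrow d) -> C. Here that colimit is given
as a coproduct (disjoint union) of sets, so its cardinality is the
sum of the sizes of the summands.
Coproduct of sets with sizes: 2 + 4 + 11
= 17

17


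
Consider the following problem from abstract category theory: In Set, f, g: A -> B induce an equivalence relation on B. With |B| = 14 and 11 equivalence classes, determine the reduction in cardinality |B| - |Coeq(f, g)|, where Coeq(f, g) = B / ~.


The coequalizer Coeq(f, g) = B / ~ has one element per equivalence class.
|B| = 14, |Coeq(f, g)| = 11.
|B| - |Coeq(f, g)| = 14 - 11 = 3.

3


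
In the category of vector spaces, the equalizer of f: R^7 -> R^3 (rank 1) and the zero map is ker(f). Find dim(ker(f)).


The equalizer of f and the zero map is ker(f).
By the rank-nullity theorem: dim(ker(f)) = dim(domain) - rank(f).
dim(ker(f)) = 7 - 1 = 6

6


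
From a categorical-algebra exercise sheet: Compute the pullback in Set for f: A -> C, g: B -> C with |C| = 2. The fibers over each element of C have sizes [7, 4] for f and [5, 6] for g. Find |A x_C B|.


The pullback A x_C B consists of pairs (a, b) with f(a) = g(b).
For each element c in C, the fiber product has |f^-1(c)| * |g^-1(c)| elements.
Summing over C: 7 * 5 + 4 * 6
= 35 + 24 = 59

59


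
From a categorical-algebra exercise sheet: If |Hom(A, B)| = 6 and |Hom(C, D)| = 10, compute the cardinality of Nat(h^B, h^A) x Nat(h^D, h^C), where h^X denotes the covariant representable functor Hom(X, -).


By the Yoneda lemma, Nat(h^B, h^A) is isomorphic to Hom(A, B),
so |Nat(h^B, h^A)| = |Hom(A, B)| and |Nat(h^D, h^C)| = |Hom(C, D)|.
|Hom(A, B)| = 6, |Hom(C, D)| = 10.
|Nat(h^B, h^A) x Nat(h^D, h^C)| = 6 * 10 = 60

60


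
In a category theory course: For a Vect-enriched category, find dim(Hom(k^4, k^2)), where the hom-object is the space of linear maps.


In Vect-enriched categories, Hom(k^n, k^m) is the space of m x n matrices.
dim(Hom(k^4, k^2)) = 2 * 4 = 8

8


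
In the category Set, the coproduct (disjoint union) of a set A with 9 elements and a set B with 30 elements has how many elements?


In Set, the coproduct A + B is the disjoint union.
|A + B| = |A| + |B| = 9 + 30 = 39

39


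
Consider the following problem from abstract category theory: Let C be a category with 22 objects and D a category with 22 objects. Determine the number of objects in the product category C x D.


The product category C x D has objects that are pairs (c, d).
Number of pairs = |Ob(C)| * |Ob(D)| = 22 * 22 = 484

484


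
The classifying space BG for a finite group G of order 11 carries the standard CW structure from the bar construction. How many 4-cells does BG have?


In the bar-construction CW model of BG, the n-cells are indexed by
n-tuples [g_1|...|g_n] of non-identity elements of G (degenerate
simplices with some g_i = e do not contribute cells), so there are
(|G| - 1)^n n-cells.
For dim = 4 with |G| = 11:
cells = (11 - 1)^4 = 10^4 = 10000

10000


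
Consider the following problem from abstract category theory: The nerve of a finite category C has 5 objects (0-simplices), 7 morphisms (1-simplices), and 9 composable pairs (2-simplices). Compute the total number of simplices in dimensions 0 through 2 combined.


The 2-skeleton of the nerve N(C) consists of simplices in dimensions 0, 1, 2:
  |N(C)_0| = 5 (objects)
  |N(C)_1| = 7 (morphisms)
  |N(C)_2| = 9 (composable pairs)
Total = 5 + 7 + 9 = 21

21


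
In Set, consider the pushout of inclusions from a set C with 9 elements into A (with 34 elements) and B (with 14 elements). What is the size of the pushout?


The pushout A +_C B identifies the images of C in A and B.
|A +_C B| = |A| + |B| - |C| (for injections).
= 34 + 14 - 9 = 39

39


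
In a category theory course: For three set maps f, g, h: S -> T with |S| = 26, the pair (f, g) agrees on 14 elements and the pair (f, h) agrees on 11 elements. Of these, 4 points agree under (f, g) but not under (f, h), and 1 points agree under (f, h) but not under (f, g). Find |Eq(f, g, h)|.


Eq(f, g, h) is the triple-agreement set: points in S where all three
maps take the same value. Using inclusion-exclusion on the pairwise data:
Pair (f, g) agrees on 14 points; pair (f, h) on 11 points.
Points agreeing under (f, g) but not (f, h) = 4; under (f, h) but not (f, g) = 1.
Triple-agreement = agreement-in-(f, g) minus points that agree under (f, g) but not (f, h):
|Eq(f, g, h)| = 14 - 4 = 10
(cross-check via (f, h): 11 - 1 = 10.)

10


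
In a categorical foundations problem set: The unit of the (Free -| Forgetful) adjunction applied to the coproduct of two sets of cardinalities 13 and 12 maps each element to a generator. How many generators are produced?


The unit eta_X: X -> U(F(X)) of the Free-Forgetful adjunction
maps each element of X to a generator of F(X). For X = S + T (disjoint
union in Set), |S + T| = |S| + |T|.
Total mappings = 13 + 12 = 25.

25


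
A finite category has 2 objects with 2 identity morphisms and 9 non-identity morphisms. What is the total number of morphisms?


Each object has an identity morphism, giving 2 identities.
Adding the 9 non-identity morphisms:
Total = 2 + 9 = 11

11


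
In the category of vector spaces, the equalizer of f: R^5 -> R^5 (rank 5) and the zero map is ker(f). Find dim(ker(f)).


The equalizer of f and the zero map is ker(f).
By the rank-nullity theorem: dim(ker(f)) = dim(domain) - rank(f).
dim(ker(f)) = 5 - 5 = 0

0


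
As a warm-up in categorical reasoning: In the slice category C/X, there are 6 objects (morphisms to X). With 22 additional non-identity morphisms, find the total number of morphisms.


In the slice category C/X, objects are morphisms to X.
Identity morphisms: 6 (one per object of C/X).
Non-identity morphisms: 22.
Total = 6 + 22 = 28

28


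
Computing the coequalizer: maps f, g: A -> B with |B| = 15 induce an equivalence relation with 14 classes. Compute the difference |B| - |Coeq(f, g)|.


The coequalizer Coeq(f, g) = B / ~ has one element per equivalence class.
|B| = 15, |Coeq(f, g)| = 14.
|B| - |Coeq(f, g)| = 15 - 14 = 1.

1


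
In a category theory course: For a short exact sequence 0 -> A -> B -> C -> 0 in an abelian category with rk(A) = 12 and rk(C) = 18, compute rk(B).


For a short exact sequence 0 -> A -> B -> C -> 0,
rank is additive: rank(B) = rank(A) + rank(C).
rank(B) = 12 + 18 = 30

30


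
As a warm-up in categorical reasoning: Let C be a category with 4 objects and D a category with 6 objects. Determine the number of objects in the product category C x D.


The product category C x D has objects that are pairs (c, d).
Number of pairs = |Ob(C)| * |Ob(D)| = 4 * 6 = 24

24


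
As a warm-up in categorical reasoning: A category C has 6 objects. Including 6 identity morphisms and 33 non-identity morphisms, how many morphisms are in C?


Each object has an identity morphism, giving 6 identities.
Adding the 33 non-identity morphisms:
Total = 6 + 33 = 39

39


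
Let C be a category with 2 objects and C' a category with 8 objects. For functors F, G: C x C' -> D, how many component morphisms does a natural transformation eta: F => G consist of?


A natural transformation eta: F => G assigns one component morphism per
object of the domain category.
The domain is the product category C x C', so
|Ob(C x C')| = |Ob(C)| * |Ob(C')| = 2 * 8 = 16.
Therefore eta has 16 component morphisms.

16


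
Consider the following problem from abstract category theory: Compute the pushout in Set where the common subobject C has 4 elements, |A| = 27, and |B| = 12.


The pushout A +_C B identifies the images of C in A and B.
|A +_C B| = |A| + |B| - |C| (for injections).
= 27 + 12 - 4 = 35

35


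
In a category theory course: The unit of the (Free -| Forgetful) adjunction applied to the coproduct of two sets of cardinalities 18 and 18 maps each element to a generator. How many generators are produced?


The unit eta_X: X -> U(F(X)) of the Free-Forgetful adjunction
maps each element of X to a generator of F(X). For X = S + T (disjoint
union in Set), |S + T| = |S| + |T|.
Total mappings = 18 + 18 = 36.

36


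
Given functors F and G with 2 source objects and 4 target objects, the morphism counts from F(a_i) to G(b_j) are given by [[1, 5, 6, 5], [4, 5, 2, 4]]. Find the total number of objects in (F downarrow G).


Objects of (F downarrow G) are triples (a, b, h: F(a)->G(b)).
The count equals the sum of all entries in the hom-matrix.
sum(row 0) = 17
sum(row 1) = 15
Grand total = 32

32


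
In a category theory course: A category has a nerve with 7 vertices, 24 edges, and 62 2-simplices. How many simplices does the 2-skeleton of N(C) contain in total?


The 2-skeleton of the nerve N(C) consists of simplices in dimensions 0, 1, 2:
  |N(C)_0| = 7 (objects)
  |N(C)_1| = 24 (morphisms)
  |N(C)_2| = 62 (composable pairs)
Total = 7 + 24 + 62 = 93

93


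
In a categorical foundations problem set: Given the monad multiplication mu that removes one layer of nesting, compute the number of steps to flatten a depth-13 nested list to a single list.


Each application of mu: T^2 -> T removes one layer of nesting.
Starting at depth 13 (i.e., T^13(X)), we need to reach T(X).
Number of mu applications = 13 - 1 = 12

12


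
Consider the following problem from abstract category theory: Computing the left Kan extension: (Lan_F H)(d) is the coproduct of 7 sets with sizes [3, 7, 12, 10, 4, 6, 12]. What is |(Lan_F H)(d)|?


Pointwise, the left Kan extension (Lan_F H)(d) is the colimit, indexed
by the comma category (F downarrow d), of H composed with the
projection (F downarrow d) -> C. Here that colimit is given
as a coproduct (disjoint union) of sets, so its cardinality is the
sum of the sizes of the summands.
Coproduct of sets with sizes: 3 + 7 + 12 + 10 + 4 + 6 + 12
= 54

54


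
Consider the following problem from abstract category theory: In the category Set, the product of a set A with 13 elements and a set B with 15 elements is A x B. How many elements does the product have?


In Set, the product A x B is the Cartesian product.
By the universal property, |A x B| = |A| * |B|.
|A x B| = 13 * 15 = 195

195


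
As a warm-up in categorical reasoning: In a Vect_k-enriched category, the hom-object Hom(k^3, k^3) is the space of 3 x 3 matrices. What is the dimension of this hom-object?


In Vect-enriched categories, Hom(k^n, k^m) is the space of m x n matrices.
dim(Hom(k^3, k^3)) = 3 * 3 = 9

9


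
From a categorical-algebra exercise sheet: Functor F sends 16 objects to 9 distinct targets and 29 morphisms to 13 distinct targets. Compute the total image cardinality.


The image of F consists of distinct objects and distinct morphisms.
|Im(F)| on objects = 9
|Im(F)| on morphisms = 13
Total image cardinality = 9 + 13 = 22

22


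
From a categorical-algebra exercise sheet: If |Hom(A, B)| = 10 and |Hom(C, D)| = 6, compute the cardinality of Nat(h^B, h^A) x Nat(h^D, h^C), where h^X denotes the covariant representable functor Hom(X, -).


By the Yoneda lemma, Nat(h^B, h^A) is isomorphic to Hom(A, B),
so |Nat(h^B, h^A)| = |Hom(A, B)| and |Nat(h^D, h^C)| = |Hom(C, D)|.
|Hom(A, B)| = 10, |Hom(C, D)| = 6.
|Nat(h^B, h^A) x Nat(h^D, h^C)| = 10 * 6 = 60

60


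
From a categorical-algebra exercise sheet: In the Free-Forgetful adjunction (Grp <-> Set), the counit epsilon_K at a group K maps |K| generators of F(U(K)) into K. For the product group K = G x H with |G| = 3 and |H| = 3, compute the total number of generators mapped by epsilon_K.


The counit epsilon_K: F(U(K)) -> K of the Free-Forgetful adjunction
maps |K| generators of F(U(K)) into K. For K = G x H (the product group),
|G x H| = |G| * |H|.
Total generators mapped = 3 * 3 = 9.

9


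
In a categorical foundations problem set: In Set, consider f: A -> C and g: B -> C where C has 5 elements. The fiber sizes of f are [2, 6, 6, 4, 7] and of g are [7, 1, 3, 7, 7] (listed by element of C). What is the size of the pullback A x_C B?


The pullback A x_C B consists of pairs (a, b) with f(a) = g(b).
For each element c in C, the fiber product has |f^-1(c)| * |g^-1(c)| elements.
Summing over C: 2 * 7 + 6 * 1 + 6 * 3 + 4 * 7 + 7 * 7
= 14 + 6 + 18 + 28 + 49 = 115

115


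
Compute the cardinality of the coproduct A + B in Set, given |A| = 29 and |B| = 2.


In Set, the coproduct A + B is the disjoint union.
|A + B| = |A| + |B| = 29 + 2 = 31

31


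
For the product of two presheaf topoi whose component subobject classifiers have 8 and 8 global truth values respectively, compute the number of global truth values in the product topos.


In a product of presheaf topoi E_1 x E_2, the subobject classifier
is Omega = Omega_1 x Omega_2 (componentwise), so
|Omega(top)| = |Omega_1(top_1)| * |Omega_2(top_2)|.
= 8 * 8 = 64.

64


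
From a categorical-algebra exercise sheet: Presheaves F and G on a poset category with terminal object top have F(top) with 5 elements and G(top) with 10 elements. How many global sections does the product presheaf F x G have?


Global sections of a presheaf on a poset with terminal top satisfy
Gamma(H) ~ H(top). Presheaves admit pointwise products, so
(F x G)(top) = F(top) x G(top) (Cartesian product).
|Gamma(F x G)| = |F(top)| * |G(top)| = 5 * 10 = 50.

50


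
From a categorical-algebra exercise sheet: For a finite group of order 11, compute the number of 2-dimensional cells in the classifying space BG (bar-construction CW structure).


In the bar-construction CW model of BG, the n-cells are indexed by
n-tuples [g_1|...|g_n] of non-identity elements of G (degenerate
simplices with some g_i = e do not contribute cells), so there are
(|G| - 1)^n n-cells.
For dim = 2 with |G| = 11:
cells = (11 - 1)^2 = 10^2 = 100

100


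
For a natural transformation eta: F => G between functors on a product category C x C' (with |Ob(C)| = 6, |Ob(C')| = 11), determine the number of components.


A natural transformation eta: F => G assigns one component morphism per
object of the domain category.
The domain is the product category C x C', so
|Ob(C x C')| = |Ob(C)| * |Ob(C')| = 6 * 11 = 66.
Therefore eta has 66 component morphisms.

66


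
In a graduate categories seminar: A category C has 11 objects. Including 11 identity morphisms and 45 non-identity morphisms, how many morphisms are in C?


Each object has an identity morphism, giving 11 identities.
Adding the 45 non-identity morphisms:
Total = 11 + 45 = 56

56


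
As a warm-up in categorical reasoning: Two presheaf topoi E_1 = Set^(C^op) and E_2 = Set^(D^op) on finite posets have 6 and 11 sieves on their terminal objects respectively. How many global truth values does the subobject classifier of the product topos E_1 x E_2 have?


In a product of presheaf topoi E_1 x E_2, the subobject classifier
is Omega = Omega_1 x Omega_2 (componentwise), so
|Omega(top)| = |Omega_1(top_1)| * |Omega_2(top_2)|.
= 6 * 11 = 66.

66


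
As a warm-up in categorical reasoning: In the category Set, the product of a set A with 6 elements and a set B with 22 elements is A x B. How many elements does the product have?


In Set, the product A x B is the Cartesian product.
By the universal property, |A x B| = |A| * |B|.
|A x B| = 6 * 22 = 132

132


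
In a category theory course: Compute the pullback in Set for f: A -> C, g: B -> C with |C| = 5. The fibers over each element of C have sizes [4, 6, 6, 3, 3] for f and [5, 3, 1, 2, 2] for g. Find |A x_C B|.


The pullback A x_C B consists of pairs (a, b) with f(a) = g(b).
For each element c in C, the fiber product has |f^-1(c)| * |g^-1(c)| elements.
Summing over C: 4 * 5 + 6 * 3 + 6 * 1 + 3 * 2 + 3 * 2
= 20 + 18 + 6 + 6 + 6 = 56

56


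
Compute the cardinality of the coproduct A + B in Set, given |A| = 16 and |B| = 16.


In Set, the coproduct A + B is the disjoint union.
|A + B| = |A| + |B| = 16 + 16 = 32

32


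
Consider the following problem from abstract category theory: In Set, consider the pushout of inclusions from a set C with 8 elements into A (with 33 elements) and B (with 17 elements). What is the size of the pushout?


The pushout A +_C B identifies the images of C in A and B.
|A +_C B| = |A| + |B| - |C| (for injections).
= 33 + 17 - 8 = 42

42


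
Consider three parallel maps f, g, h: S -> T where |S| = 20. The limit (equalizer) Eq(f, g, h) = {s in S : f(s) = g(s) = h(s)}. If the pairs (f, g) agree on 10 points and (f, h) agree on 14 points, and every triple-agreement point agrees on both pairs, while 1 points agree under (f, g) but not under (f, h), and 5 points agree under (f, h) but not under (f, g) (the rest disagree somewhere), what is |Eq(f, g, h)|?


Eq(f, g, h) is the triple-agreement set: points in S where all three
maps take the same value. Using inclusion-exclusion on the pairwise data:
Pair (f, g) agrees on 10 points; pair (f, h) on 14 points.
Points agreeing under (f, g) but not (f, h) = 1; under (f, h) but not (f, g) = 5.
Triple-agreement = agreement-in-(f, g) minus points that agree under (f, g) but not (f, h):
|Eq(f, g, h)| = 10 - 1 = 9
(cross-check via (f, h): 14 - 5 = 9.)

9


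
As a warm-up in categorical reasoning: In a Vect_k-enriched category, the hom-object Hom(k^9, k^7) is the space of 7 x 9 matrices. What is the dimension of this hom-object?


In Vect-enriched categories, Hom(k^n, k^m) is the space of m x n matrices.
dim(Hom(k^9, k^7)) = 7 * 9 = 63

63


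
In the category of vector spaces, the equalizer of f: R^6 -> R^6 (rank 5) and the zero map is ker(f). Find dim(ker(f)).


The equalizer of f and the zero map is ker(f).
By the rank-nullity theorem: dim(ker(f)) = dim(domain) - rank(f).
dim(ker(f)) = 6 - 5 = 1

1


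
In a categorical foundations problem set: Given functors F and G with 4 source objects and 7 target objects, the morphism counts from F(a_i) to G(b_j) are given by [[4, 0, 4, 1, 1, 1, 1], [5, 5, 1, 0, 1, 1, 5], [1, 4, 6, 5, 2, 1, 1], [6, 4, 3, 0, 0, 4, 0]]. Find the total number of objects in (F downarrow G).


Objects of (F downarrow G) are triples (a, b, h: F(a)->G(b)).
The count equals the sum of all entries in the hom-matrix.
sum(row 0) = 12
sum(row 1) = 18
sum(row 2) = 20
sum(row 3) = 17
Grand total = 67

67


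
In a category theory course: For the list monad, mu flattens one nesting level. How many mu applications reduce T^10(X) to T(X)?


Each application of mu: T^2 -> T removes one layer of nesting.
Starting at depth 10 (i.e., T^10(X)), we need to reach T(X).
Number of mu applications = 10 - 1 = 9

9


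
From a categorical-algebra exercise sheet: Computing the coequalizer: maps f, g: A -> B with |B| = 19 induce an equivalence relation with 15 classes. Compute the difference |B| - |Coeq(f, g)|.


The coequalizer Coeq(f, g) = B / ~ has one element per equivalence class.
|B| = 19, |Coeq(f, g)| = 15.
|B| - |Coeq(f, g)| = 19 - 15 = 4.

4


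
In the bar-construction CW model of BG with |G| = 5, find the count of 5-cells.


In the bar-construction CW model of BG, the n-cells are indexed by
n-tuples [g_1|...|g_n] of non-identity elements of G (degenerate
simplices with some g_i = e do not contribute cells), so there are
(|G| - 1)^n n-cells.
For dim = 5 with |G| = 5:
cells = (5 - 1)^5 = 4^5 = 1024

1024


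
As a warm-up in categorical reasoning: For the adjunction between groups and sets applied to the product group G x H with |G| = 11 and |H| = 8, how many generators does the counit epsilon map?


The counit epsilon_K: F(U(K)) -> K of the Free-Forgetful adjunction
maps |K| generators of F(U(K)) into K. For K = G x H (the product group),
|G x H| = |G| * |H|.
Total generators mapped = 11 * 8 = 88.

88


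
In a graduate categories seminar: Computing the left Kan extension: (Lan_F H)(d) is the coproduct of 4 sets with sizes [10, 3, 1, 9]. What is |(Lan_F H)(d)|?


Pointwise, the left Kan extension (Lan_F H)(d) is the colimit, indexed
by the comma category (F downarrow d), of H composed with the
projection (F downarrow d) -> C. Here that colimit is given
as a coproduct (disjoint union) of sets, so its cardinality is the
sum of the sizes of the summands.
Coproduct of sets with sizes: 10 + 3 + 1 + 9
= 23

23


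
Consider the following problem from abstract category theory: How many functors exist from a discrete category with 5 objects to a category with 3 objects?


A functor from a discrete category C to D is determined by
where each object maps. Each of the 5 objects of C can map
to any of the 3 objects of D independently.
Number of functors = 3^5 = 243

243


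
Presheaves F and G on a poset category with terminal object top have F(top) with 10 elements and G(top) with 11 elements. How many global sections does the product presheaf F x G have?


Global sections of a presheaf on a poset with terminal top satisfy
Gamma(H) ~ H(top). Presheaves admit pointwise products, so
(F x G)(top) = F(top) x G(top) (Cartesian product).
|Gamma(F x G)| = |F(top)| * |G(top)| = 10 * 11 = 110.

110


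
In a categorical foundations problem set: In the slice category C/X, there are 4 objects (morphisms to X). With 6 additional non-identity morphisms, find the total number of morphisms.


In the slice category C/X, objects are morphisms to X.
Identity morphisms: 4 (one per object of C/X).
Non-identity morphisms: 6.
Total = 4 + 6 = 10

10


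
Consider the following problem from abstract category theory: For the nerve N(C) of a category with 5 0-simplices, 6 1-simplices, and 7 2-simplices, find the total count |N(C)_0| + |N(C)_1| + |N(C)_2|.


The 2-skeleton of the nerve N(C) consists of simplices in dimensions 0, 1, 2:
  |N(C)_0| = 5 (objects)
  |N(C)_1| = 6 (morphisms)
  |N(C)_2| = 7 (composable pairs)
Total = 5 + 6 + 7 = 18

18
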